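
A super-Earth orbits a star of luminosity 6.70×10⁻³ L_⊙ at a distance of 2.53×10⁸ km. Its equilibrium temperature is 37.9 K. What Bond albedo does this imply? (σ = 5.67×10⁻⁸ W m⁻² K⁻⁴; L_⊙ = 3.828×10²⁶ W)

A ≈ 0.85

d = 2.53×10⁸ km = 2.53×10¹¹ m.
L = 6.70×10⁻³ × 3.828×10²⁶ = 2.56×10²⁴ W.
Flux: S = L/(4πd²) = 2.56×10²⁴/(4π×(2.53×10¹¹)²) = 3.19 W m⁻².
From T_eq⁴ = S(1−A)/(4σ): 1−A = 4σT_eq⁴/S.
1−A = 4 × 5.67×10⁻⁸ × (37.9)⁴ / 3.19 = 0.147.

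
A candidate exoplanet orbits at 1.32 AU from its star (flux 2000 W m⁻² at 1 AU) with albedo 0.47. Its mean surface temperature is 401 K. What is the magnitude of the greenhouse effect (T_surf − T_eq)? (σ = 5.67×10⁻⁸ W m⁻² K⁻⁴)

S = 2000/1.32² = 1148 W m⁻².
T_eq = [S(1−A)/(4σ)]^(1/4) = [1148×0.53/(4×5.67×10⁻⁸)]^(1/4) = 227.6 K.
ΔT = T_surf − T_eq = 401 − 227.6.

ΔT ≈ 173.4 K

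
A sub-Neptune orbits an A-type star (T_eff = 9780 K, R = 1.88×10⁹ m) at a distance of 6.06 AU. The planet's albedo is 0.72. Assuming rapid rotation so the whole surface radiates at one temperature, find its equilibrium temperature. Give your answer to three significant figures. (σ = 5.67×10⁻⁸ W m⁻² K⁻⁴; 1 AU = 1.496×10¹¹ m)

d = 6.06 AU = 9.07×10¹¹ m.
L = 4πR_⋆²σT_⋆⁴ = 4π(1.88×10⁹)² × 5.67×10⁻⁸ × (9780)⁴ = 2.30×10²⁸ W.
S = L/(4πd²) = 2230 W m⁻².
Energy balance: absorbed = emitted ⇒ πR²·S(1−A) = 4πR²·σT_eq⁴, so T_eq⁴ = S(1−A)/(4σ).
T_eq = [2230 × 0.28 / (4 × 5.67×10⁻⁸)]^(1/4) = (2.75×10⁹)^(1/4) = 229 K.

T_eq ≈ 229 K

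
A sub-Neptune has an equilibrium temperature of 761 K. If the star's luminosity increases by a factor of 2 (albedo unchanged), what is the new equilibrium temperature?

T_eq ≈ 905 K

T_eq ∝ L^(1/4) · d^(−1/2).
T′ = 761 × 2^(1/4) = 905 K.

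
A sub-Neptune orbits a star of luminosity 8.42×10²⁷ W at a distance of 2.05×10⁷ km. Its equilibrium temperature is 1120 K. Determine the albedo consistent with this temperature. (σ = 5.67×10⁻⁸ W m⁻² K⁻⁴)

d = 2.05×10⁷ km = 2.05×10¹⁰ m.
Flux: S = L/(4πd²) = 8.42×10²⁷/(4π×(2.05×10¹⁰)²) = 1.59×10⁶ W m⁻².
From T_eq⁴ = S(1−A)/(4σ): 1−A = 4σT_eq⁴/S.
1−A = 4 × 5.67×10⁻⁸ × (1120)⁴ / 1.59×10⁶ = 0.224.

A ≈ 0.78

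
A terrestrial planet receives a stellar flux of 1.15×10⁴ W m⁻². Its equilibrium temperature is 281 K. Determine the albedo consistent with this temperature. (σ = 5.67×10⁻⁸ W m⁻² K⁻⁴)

A ≈ 0.88

From T_eq⁴ = S(1−A)/(4σ): 1−A = 4σT_eq⁴/S.
1−A = 4 × 5.67×10⁻⁸ × (281)⁴ / 1.15×10⁴ = 0.123.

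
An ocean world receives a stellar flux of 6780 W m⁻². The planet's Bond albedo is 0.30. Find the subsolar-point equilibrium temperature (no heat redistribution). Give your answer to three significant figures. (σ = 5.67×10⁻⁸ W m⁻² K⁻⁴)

At the subsolar point the surface absorbs S(1−A) and emits σT⁴ per unit area — no factor of 4, since only the local patch is in balance.
T = [6780 × 0.70 / 5.67×10⁻⁸]^(1/4) = (8.37×10¹⁰)^(1/4) = 538 K.

T_ss ≈ 538 K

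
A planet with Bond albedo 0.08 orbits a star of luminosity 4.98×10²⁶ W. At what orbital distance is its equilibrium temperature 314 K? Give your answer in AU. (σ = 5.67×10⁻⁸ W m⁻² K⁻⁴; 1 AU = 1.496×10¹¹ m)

d ≈ 0.860 AU

From T_eq⁴ = L(1−A)/(16πσd²): d = √[L(1−A)/(16πσT_eq⁴)].
d = √[4.98×10²⁶ × 0.92 / (16π × 5.67×10⁻⁸ × (314)⁴)] = 1.29×10¹¹ m = 0.860 AU.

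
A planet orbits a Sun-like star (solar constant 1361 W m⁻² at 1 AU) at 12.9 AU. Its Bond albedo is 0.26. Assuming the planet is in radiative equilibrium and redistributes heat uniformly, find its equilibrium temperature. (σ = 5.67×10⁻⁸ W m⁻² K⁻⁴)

T_eq ≈ 71.9 K

Flux at 12.9 AU: S = 1361/12.9² = 8.18 W m⁻².
Energy balance: absorbed = emitted ⇒ πR²·S(1−A) = 4πR²·σT_eq⁴, so T_eq⁴ = S(1−A)/(4σ).
T_eq = [8.18 × 0.74 / (4 × 5.67×10⁻⁸)]^(1/4) = (2.67×10⁷)^(1/4) = 71.9 K.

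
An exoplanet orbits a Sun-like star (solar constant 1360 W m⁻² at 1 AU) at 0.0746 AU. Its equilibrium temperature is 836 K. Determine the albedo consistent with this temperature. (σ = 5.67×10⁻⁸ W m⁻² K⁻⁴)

A ≈ 0.55

Flux at 0.0746 AU: S = 1360/0.0746² = 2.44×10⁵ W m⁻².
From T_eq⁴ = S(1−A)/(4σ): 1−A = 4σT_eq⁴/S.
1−A = 4 × 5.67×10⁻⁸ × (836)⁴ / 2.44×10⁵ = 0.453.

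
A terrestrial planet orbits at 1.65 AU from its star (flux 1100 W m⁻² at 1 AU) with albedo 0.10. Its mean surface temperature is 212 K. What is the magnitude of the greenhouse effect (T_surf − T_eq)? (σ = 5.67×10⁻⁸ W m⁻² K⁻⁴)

ΔT ≈ 11.9 K

S = 1100/1.65² = 404.0 W m⁻².
T_eq = [S(1−A)/(4σ)]^(1/4) = [404.0×0.90/(4×5.67×10⁻⁸)]^(1/4) = 200.1 K.
ΔT = T_surf − T_eq = 212 − 200.1.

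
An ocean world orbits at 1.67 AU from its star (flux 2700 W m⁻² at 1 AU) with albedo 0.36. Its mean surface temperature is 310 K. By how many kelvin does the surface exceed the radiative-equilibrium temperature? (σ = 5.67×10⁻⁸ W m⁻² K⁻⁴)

ΔT ≈ 81.4 K

S = 2700/1.67² = 968.1 W m⁻².
T_eq = [S(1−A)/(4σ)]^(1/4) = [968.1×0.64/(4×5.67×10⁻⁸)]^(1/4) = 228.6 K.
ΔT = T_surf − T_eq = 310 − 228.6.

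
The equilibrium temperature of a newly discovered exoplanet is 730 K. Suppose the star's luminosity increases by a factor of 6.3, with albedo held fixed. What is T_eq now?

T_eq ≈ 1160 K

T_eq ∝ L^(1/4) · d^(−1/2).
T′ = 730 × 6.3^(1/4) = 1160 K.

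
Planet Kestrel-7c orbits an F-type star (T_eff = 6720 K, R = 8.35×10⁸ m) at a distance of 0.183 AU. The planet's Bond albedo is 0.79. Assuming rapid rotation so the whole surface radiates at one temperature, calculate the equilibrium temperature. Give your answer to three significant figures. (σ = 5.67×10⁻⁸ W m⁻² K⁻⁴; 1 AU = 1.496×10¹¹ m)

T_eq ≈ 562 K

d = 0.183 AU = 2.74×10¹⁰ m.
L = 4πR_⋆²σT_⋆⁴ = 4π(8.35×10⁸)² × 5.67×10⁻⁸ × (6720)⁴ = 1.01×10²⁷ W.
S = L/(4πd²) = 1.08×10⁵ W m⁻².
Energy balance: absorbed = emitted ⇒ πR²·S(1−A) = 4πR²·σT_eq⁴, so T_eq⁴ = S(1−A)/(4σ).
T_eq = [1.08×10⁵ × 0.21 / (4 × 5.67×10⁻⁸)]^(1/4) = (9.96×10¹⁰)^(1/4) = 562 K.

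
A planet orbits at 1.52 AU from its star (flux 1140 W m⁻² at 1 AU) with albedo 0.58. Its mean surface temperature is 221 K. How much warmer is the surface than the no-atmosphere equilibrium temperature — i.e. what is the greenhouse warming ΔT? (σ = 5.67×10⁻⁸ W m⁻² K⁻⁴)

S = 1140/1.52² = 493.4 W m⁻².
T_eq = [S(1−A)/(4σ)]^(1/4) = [493.4×0.42/(4×5.67×10⁻⁸)]^(1/4) = 173.9 K.
ΔT = T_surf − T_eq = 221 − 173.9.

ΔT ≈ 47.1 K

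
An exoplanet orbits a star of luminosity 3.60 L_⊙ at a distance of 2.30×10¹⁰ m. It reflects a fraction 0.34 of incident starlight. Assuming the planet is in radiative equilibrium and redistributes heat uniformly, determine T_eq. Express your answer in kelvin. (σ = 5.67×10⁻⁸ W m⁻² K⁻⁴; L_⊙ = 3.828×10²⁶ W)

T_eq ≈ 881 K

L = 3.60 × 3.828×10²⁶ = 1.38×10²⁷ W.
Flux: S = L/(4πd²) = 1.38×10²⁷/(4π×(2.30×10¹⁰)²) = 2.07×10⁵ W m⁻².
Energy balance: absorbed = emitted ⇒ πR²·S(1−A) = 4πR²·σT_eq⁴, so T_eq⁴ = S(1−A)/(4σ).
T_eq = [2.07×10⁵ × 0.66 / (4 × 5.67×10⁻⁸)]^(1/4) = (6.03×10¹¹)^(1/4) = 881 K.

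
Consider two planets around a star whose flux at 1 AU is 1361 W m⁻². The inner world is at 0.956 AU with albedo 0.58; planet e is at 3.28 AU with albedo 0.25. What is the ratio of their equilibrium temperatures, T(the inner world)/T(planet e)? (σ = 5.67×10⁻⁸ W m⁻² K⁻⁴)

T₁/T₂ ≈ 1.602

T_eq = [S₀(1−A)/(4σd²)]^(1/4), so T ∝ (1−A)^(1/4) / √d.
T₁ = [1361×0.42/(4×5.67×10⁻⁸×0.956²)]^(1/4) = 229.16 K.
T₂ = [1361×0.75/(4×5.67×10⁻⁸×3.28²)]^(1/4) = 143.02 K.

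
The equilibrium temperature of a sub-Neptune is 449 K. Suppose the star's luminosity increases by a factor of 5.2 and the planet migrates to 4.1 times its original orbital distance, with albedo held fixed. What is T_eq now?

T_eq ≈ 335 K

T_eq ∝ L^(1/4) · d^(−1/2).
T′ = 449 × 5.2^(1/4) / 4.1^(1/2) = 335 K.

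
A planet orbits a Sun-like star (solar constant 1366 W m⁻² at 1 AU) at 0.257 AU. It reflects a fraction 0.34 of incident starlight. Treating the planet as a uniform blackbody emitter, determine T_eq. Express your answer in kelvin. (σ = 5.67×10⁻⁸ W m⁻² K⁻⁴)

T_eq ≈ 495 K

Flux at 0.257 AU: S = 1366/0.257² = 2.07×10⁴ W m⁻².
Energy balance: absorbed = emitted ⇒ πR²·S(1−A) = 4πR²·σT_eq⁴, so T_eq⁴ = S(1−A)/(4σ).
T_eq = [2.07×10⁴ × 0.66 / (4 × 5.67×10⁻⁸)]^(1/4) = (6.02×10¹⁰)^(1/4) = 495 K.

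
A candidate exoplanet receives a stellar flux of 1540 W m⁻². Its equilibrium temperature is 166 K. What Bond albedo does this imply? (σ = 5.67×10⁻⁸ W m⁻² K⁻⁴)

A ≈ 0.89

From T_eq⁴ = S(1−A)/(4σ): 1−A = 4σT_eq⁴/S.
1−A = 4 × 5.67×10⁻⁸ × (166)⁴ / 1540 = 0.112.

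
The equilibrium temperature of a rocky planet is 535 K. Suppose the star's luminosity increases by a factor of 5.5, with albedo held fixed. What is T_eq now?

T_eq ≈ 819 K

T_eq ∝ L^(1/4) · d^(−1/2).
T′ = 535 × 5.5^(1/4) = 819 K.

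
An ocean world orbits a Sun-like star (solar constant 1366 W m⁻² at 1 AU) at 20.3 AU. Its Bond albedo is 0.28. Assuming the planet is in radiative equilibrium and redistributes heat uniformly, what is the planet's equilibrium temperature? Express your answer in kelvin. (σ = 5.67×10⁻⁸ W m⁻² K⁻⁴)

Flux at 20.3 AU: S = 1366/20.3² = 3.31 W m⁻².
Energy balance: absorbed = emitted ⇒ πR²·S(1−A) = 4πR²·σT_eq⁴, so T_eq⁴ = S(1−A)/(4σ).
T_eq = [3.31 × 0.72 / (4 × 5.67×10⁻⁸)]^(1/4) = (1.05×10⁷)^(1/4) = 57.0 K.

T_eq ≈ 57.0 K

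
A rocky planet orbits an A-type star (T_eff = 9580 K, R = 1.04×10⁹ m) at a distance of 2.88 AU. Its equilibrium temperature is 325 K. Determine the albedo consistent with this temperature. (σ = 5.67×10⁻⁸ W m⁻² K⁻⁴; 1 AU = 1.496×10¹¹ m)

d = 2.88 AU = 4.31×10¹¹ m.
L = 4πR_⋆²σT_⋆⁴ = 4π(1.04×10⁹)² × 5.67×10⁻⁸ × (9580)⁴ = 6.49×10²⁷ W.
S = L/(4πd²) = 2780 W m⁻².
From T_eq⁴ = S(1−A)/(4σ): 1−A = 4σT_eq⁴/S.
1−A = 4 × 5.67×10⁻⁸ × (325)⁴ / 2780 = 0.909.

A ≈ 0.09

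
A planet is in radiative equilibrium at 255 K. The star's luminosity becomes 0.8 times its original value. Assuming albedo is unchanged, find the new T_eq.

T_eq ∝ L^(1/4) · d^(−1/2).
T′ = 255 × 0.8^(1/4) = 241 K.

T_eq ≈ 241 K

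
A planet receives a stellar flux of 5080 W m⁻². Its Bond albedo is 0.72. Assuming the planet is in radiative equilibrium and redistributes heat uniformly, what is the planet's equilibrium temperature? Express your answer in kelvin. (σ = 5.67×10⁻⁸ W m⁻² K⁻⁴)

Energy balance: absorbed = emitted ⇒ πR²·S(1−A) = 4πR²·σT_eq⁴, so T_eq⁴ = S(1−A)/(4σ).
T_eq = [5080 × 0.28 / (4 × 5.67×10⁻⁸)]^(1/4) = (6.27×10⁹)^(1/4) = 281 K.

T_eq ≈ 281 K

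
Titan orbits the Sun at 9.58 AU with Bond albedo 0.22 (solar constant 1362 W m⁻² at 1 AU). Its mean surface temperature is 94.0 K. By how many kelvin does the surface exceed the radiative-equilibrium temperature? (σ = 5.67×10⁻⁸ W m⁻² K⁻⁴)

S = 1362/9.58² = 14.84 W m⁻².
T_eq = [S(1−A)/(4σ)]^(1/4) = [14.84×0.78/(4×5.67×10⁻⁸)]^(1/4) = 84.5 K.
ΔT = T_surf − T_eq = 94 − 84.5.

ΔT ≈ 9.5 K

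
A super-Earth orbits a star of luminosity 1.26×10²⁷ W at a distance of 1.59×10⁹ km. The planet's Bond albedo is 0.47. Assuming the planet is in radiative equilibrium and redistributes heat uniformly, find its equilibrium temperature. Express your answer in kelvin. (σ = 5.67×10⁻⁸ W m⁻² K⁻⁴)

T_eq ≈ 98.1 K

d = 1.59×10⁹ km = 1.59×10¹² m.
Flux: S = L/(4πd²) = 1.26×10²⁷/(4π×(1.59×10¹²)²) = 39.7 W m⁻².
Energy balance: absorbed = emitted ⇒ πR²·S(1−A) = 4πR²·σT_eq⁴, so T_eq⁴ = S(1−A)/(4σ).
T_eq = [39.7 × 0.53 / (4 × 5.67×10⁻⁸)]^(1/4) = (9.27×10⁷)^(1/4) = 98.1 K.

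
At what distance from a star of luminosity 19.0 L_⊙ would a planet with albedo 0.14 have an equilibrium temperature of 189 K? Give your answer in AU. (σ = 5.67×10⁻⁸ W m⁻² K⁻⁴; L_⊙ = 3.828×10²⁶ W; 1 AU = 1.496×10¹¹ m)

d ≈ 8.77 AU

L = 19.0 × 3.828×10²⁶ = 7.27×10²⁷ W.
From T_eq⁴ = L(1−A)/(16πσd²): d = √[L(1−A)/(16πσT_eq⁴)].
d = √[7.27×10²⁷ × 0.86 / (16π × 5.67×10⁻⁸ × (189)⁴)] = 1.31×10¹² m = 8.77 AU.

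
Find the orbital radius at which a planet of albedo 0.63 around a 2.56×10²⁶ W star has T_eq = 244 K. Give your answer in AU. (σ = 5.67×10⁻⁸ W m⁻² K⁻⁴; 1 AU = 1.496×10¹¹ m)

From T_eq⁴ = L(1−A)/(16πσd²): d = √[L(1−A)/(16πσT_eq⁴)].
d = √[2.56×10²⁶ × 0.37 / (16π × 5.67×10⁻⁸ × (244)⁴)] = 9.68×10¹⁰ m = 0.647 AU.

d ≈ 0.647 AU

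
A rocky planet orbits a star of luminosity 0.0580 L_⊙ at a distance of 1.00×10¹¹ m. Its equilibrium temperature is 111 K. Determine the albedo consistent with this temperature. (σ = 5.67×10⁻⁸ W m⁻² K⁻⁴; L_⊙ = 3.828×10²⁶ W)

L = 0.0580 × 3.828×10²⁶ = 2.22×10²⁵ W.
Flux: S = L/(4πd²) = 2.22×10²⁵/(4π×(1.00×10¹¹)²) = 177 W m⁻².
From T_eq⁴ = S(1−A)/(4σ): 1−A = 4σT_eq⁴/S.
1−A = 4 × 5.67×10⁻⁸ × (111)⁴ / 177 = 0.195.

A ≈ 0.81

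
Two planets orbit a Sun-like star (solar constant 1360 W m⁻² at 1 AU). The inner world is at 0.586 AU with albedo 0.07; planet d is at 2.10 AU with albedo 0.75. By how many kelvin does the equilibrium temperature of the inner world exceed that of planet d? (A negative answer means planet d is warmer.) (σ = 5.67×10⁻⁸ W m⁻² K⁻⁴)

ΔT ≈ 221.2 K

T_eq = [S₀(1−A)/(4σd²)]^(1/4), so T ∝ (1−A)^(1/4) / √d.
T₁ = [1360×0.93/(4×5.67×10⁻⁸×0.586²)]^(1/4) = 356.98 K.
T₂ = [1360×0.25/(4×5.67×10⁻⁸×2.10²)]^(1/4) = 135.78 K.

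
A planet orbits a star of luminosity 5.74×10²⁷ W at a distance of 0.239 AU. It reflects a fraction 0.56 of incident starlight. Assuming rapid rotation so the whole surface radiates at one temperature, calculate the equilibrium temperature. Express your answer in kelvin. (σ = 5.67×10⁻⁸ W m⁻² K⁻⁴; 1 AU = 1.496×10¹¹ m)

d = 0.239 AU = 3.58×10¹⁰ m.
Flux: S = L/(4πd²) = 5.74×10²⁷/(4π×(3.58×10¹⁰)²) = 3.57×10⁵ W m⁻².
Energy balance: absorbed = emitted ⇒ πR²·S(1−A) = 4πR²·σT_eq⁴, so T_eq⁴ = S(1−A)/(4σ).
T_eq = [3.57×10⁵ × 0.44 / (4 × 5.67×10⁻⁸)]^(1/4) = (6.93×10¹¹)^(1/4) = 912 K.

T_eq ≈ 912 K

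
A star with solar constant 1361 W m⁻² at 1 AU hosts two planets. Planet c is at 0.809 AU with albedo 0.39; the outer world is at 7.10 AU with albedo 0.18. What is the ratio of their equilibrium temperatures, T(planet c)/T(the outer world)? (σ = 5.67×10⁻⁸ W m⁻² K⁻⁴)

T_eq = [S₀(1−A)/(4σd²)]^(1/4), so T ∝ (1−A)^(1/4) / √d.
T₁ = [1361×0.61/(4×5.67×10⁻⁸×0.809²)]^(1/4) = 273.47 K.
T₂ = [1361×0.82/(4×5.67×10⁻⁸×7.10²)]^(1/4) = 99.40 K.

T₁/T₂ ≈ 2.751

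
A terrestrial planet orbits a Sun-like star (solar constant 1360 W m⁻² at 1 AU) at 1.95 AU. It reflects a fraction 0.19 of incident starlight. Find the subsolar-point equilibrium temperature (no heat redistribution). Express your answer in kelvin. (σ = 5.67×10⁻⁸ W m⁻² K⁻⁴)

T_ss ≈ 267 K

Flux at 1.95 AU: S = 1360/1.95² = 358 W m⁻².
At the subsolar point the surface absorbs S(1−A) and emits σT⁴ per unit area — no factor of 4, since only the local patch is in balance.
T = [358 × 0.81 / 5.67×10⁻⁸]^(1/4) = (5.11×10⁹)^(1/4) = 267 K.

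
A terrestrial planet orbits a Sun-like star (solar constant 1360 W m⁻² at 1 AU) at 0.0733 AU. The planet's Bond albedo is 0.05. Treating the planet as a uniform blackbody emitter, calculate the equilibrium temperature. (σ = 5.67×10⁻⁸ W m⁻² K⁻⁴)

T_eq ≈ 1010 K

Flux at 0.0733 AU: S = 1360/0.0733² = 2.53×10⁵ W m⁻².
Energy balance: absorbed = emitted ⇒ πR²·S(1−A) = 4πR²·σT_eq⁴, so T_eq⁴ = S(1−A)/(4σ).
T_eq = [2.53×10⁵ × 0.95 / (4 × 5.67×10⁻⁸)]^(1/4) = (1.06×10¹²)^(1/4) = 1010 K.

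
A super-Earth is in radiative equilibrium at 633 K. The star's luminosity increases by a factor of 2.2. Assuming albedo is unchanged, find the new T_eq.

T_eq ≈ 771 K

T_eq ∝ L^(1/4) · d^(−1/2).
T′ = 633 × 2.2^(1/4) = 771 K.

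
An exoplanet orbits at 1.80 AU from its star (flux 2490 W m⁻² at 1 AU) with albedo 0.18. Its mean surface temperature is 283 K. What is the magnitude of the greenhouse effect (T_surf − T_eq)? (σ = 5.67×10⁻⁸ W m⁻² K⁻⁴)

S = 2490/1.80² = 768.5 W m⁻².
T_eq = [S(1−A)/(4σ)]^(1/4) = [768.5×0.82/(4×5.67×10⁻⁸)]^(1/4) = 229.6 K.
ΔT = T_surf − T_eq = 283 − 229.6.

ΔT ≈ 53.4 K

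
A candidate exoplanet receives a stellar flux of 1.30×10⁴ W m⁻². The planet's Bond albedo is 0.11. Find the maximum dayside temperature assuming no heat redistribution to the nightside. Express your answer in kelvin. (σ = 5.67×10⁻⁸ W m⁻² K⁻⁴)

T_ss ≈ 672 K

With no redistribution each surface element balances locally: S(1−A) = σT⁴.
T = [1.30×10⁴ × 0.89 / 5.67×10⁻⁸]^(1/4) = (2.04×10¹¹)^(1/4) = 672 K.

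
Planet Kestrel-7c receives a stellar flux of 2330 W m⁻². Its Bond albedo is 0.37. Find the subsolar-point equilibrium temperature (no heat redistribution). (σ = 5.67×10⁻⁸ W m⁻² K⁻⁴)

At the subsolar point the surface absorbs S(1−A) and emits σT⁴ per unit area — no factor of 4, since only the local patch is in balance.
T = [2330 × 0.63 / 5.67×10⁻⁸]^(1/4) = (2.59×10¹⁰)^(1/4) = 401 K.

T_ss ≈ 401 K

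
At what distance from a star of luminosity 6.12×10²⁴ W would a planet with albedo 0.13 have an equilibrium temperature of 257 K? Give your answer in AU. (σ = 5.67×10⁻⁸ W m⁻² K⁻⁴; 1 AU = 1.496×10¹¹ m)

From T_eq⁴ = L(1−A)/(16πσd²): d = √[L(1−A)/(16πσT_eq⁴)].
d = √[6.12×10²⁴ × 0.87 / (16π × 5.67×10⁻⁸ × (257)⁴)] = 2.07×10¹⁰ m = 0.138 AU.

d ≈ 0.138 AU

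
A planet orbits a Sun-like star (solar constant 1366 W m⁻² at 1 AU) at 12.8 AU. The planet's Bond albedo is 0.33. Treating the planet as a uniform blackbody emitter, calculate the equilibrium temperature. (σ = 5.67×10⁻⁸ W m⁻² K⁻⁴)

T_eq ≈ 70.4 K

Flux at 12.8 AU: S = 1366/12.8² = 8.34 W m⁻².
Energy balance: absorbed = emitted ⇒ πR²·S(1−A) = 4πR²·σT_eq⁴, so T_eq⁴ = S(1−A)/(4σ).
T_eq = [8.34 × 0.67 / (4 × 5.67×10⁻⁸)]^(1/4) = (2.46×10⁷)^(1/4) = 70.4 K.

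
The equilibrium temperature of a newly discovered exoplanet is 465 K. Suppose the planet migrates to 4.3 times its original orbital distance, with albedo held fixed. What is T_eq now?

T_eq ≈ 224 K

T_eq ∝ L^(1/4) · d^(−1/2).
T′ = 465 / 4.3^(1/2) = 224 K.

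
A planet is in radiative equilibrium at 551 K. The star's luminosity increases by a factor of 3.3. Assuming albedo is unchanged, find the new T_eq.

T_eq ≈ 743 K

T_eq ∝ L^(1/4) · d^(−1/2).
T′ = 551 × 3.3^(1/4) = 743 K.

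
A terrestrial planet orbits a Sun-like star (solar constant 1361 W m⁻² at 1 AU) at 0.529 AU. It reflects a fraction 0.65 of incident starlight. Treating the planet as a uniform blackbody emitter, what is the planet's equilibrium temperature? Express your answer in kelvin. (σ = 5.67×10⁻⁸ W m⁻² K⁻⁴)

T_eq ≈ 294 K

Flux at 0.529 AU: S = 1361/0.529² = 4860 W m⁻².
Energy balance: absorbed = emitted ⇒ πR²·S(1−A) = 4πR²·σT_eq⁴, so T_eq⁴ = S(1−A)/(4σ).
T_eq = [4860 × 0.35 / (4 × 5.67×10⁻⁸)]^(1/4) = (7.51×10⁹)^(1/4) = 294 K.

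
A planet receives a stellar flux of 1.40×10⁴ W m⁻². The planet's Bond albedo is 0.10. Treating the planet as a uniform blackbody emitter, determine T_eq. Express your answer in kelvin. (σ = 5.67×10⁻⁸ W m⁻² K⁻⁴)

T_eq ≈ 485 K

Energy balance: absorbed = emitted ⇒ πR²·S(1−A) = 4πR²·σT_eq⁴, so T_eq⁴ = S(1−A)/(4σ).
T_eq = [1.40×10⁴ × 0.90 / (4 × 5.67×10⁻⁸)]^(1/4) = (5.56×10¹⁰)^(1/4) = 485 K.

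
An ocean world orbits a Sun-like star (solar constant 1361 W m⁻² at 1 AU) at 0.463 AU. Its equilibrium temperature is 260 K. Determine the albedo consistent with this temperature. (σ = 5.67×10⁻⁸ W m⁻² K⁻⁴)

A ≈ 0.84

Flux at 0.463 AU: S = 1361/0.463² = 6350 W m⁻².
From T_eq⁴ = S(1−A)/(4σ): 1−A = 4σT_eq⁴/S.
1−A = 4 × 5.67×10⁻⁸ × (260)⁴ / 6350 = 0.163.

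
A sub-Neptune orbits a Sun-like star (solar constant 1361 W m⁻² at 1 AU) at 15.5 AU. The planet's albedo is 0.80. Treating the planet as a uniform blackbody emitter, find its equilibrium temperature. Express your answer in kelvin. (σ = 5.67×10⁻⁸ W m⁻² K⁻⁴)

T_eq ≈ 47.3 K

Flux at 15.5 AU: S = 1361/15.5² = 5.66 W m⁻².
Energy balance: absorbed = emitted ⇒ πR²·S(1−A) = 4πR²·σT_eq⁴, so T_eq⁴ = S(1−A)/(4σ).
T_eq = [5.66 × 0.20 / (4 × 5.67×10⁻⁸)]^(1/4) = (5.00×10⁶)^(1/4) = 47.3 K.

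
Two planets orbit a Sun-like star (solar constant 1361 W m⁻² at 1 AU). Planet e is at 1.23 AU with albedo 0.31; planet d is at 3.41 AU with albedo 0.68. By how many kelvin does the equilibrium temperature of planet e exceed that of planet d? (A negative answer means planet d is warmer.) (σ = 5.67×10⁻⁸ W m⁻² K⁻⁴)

T_eq = [S₀(1−A)/(4σd²)]^(1/4), so T ∝ (1−A)^(1/4) / √d.
T₁ = [1361×0.69/(4×5.67×10⁻⁸×1.23²)]^(1/4) = 228.72 K.
T₂ = [1361×0.32/(4×5.67×10⁻⁸×3.41²)]^(1/4) = 113.36 K.

ΔT ≈ 115.4 K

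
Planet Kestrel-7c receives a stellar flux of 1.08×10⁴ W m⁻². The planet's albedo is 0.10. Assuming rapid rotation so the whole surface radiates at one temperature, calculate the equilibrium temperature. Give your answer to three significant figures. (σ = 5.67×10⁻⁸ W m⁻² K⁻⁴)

Energy balance: absorbed = emitted ⇒ πR²·S(1−A) = 4πR²·σT_eq⁴, so T_eq⁴ = S(1−A)/(4σ).
T_eq = [1.08×10⁴ × 0.90 / (4 × 5.67×10⁻⁸)]^(1/4) = (4.29×10¹⁰)^(1/4) = 455 K.

T_eq ≈ 455 K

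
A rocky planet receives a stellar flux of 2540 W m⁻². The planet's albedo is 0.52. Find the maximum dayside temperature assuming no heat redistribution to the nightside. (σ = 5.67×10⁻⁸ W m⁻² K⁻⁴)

With no redistribution each surface element balances locally: S(1−A) = σT⁴.
T = [2540 × 0.48 / 5.67×10⁻⁸]^(1/4) = (2.15×10¹⁰)^(1/4) = 383 K.

T_ss ≈ 383 K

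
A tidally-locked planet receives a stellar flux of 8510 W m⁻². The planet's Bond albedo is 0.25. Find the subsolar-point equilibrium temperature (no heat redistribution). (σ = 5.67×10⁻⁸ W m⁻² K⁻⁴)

At the subsolar point the surface absorbs S(1−A) and emits σT⁴ per unit area — no factor of 4, since only the local patch is in balance.
T = [8510 × 0.75 / 5.67×10⁻⁸]^(1/4) = (1.13×10¹¹)^(1/4) = 579 K.

T_ss ≈ 579 K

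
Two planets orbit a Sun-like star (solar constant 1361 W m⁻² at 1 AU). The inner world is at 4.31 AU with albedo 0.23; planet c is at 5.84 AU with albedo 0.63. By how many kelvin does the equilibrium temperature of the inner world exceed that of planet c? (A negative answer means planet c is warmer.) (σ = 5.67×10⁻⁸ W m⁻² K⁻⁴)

T_eq = [S₀(1−A)/(4σd²)]^(1/4), so T ∝ (1−A)^(1/4) / √d.
T₁ = [1361×0.77/(4×5.67×10⁻⁸×4.31²)]^(1/4) = 125.59 K.
T₂ = [1361×0.37/(4×5.67×10⁻⁸×5.84²)]^(1/4) = 89.83 K.

ΔT ≈ 35.8 K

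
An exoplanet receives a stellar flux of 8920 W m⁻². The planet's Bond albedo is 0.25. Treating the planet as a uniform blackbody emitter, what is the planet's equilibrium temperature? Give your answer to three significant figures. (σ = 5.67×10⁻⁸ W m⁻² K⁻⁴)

Energy balance: absorbed = emitted ⇒ πR²·S(1−A) = 4πR²·σT_eq⁴, so T_eq⁴ = S(1−A)/(4σ).
T_eq = [8920 × 0.75 / (4 × 5.67×10⁻⁸)]^(1/4) = (2.95×10¹⁰)^(1/4) = 414 K.

T_eq ≈ 414 K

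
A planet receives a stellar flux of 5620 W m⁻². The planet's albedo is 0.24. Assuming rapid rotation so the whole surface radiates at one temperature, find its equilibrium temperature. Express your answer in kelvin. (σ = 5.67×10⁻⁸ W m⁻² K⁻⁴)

Energy balance: absorbed = emitted ⇒ πR²·S(1−A) = 4πR²·σT_eq⁴, so T_eq⁴ = S(1−A)/(4σ).
T_eq = [5620 × 0.76 / (4 × 5.67×10⁻⁸)]^(1/4) = (1.88×10¹⁰)^(1/4) = 370 K.

T_eq ≈ 370 K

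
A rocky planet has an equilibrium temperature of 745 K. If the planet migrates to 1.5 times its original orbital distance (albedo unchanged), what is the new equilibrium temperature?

T_eq ∝ L^(1/4) · d^(−1/2).
T′ = 745 / 1.5^(1/2) = 608 K.

T_eq ≈ 608 K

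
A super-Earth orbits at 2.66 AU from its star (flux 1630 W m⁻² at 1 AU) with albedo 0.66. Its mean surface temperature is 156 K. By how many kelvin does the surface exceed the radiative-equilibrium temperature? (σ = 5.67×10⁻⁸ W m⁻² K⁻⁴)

ΔT ≈ 19.7 K

S = 1630/2.66² = 230.4 W m⁻².
T_eq = [S(1−A)/(4σ)]^(1/4) = [230.4×0.34/(4×5.67×10⁻⁸)]^(1/4) = 136.3 K.
ΔT = T_surf − T_eq = 156 − 136.3.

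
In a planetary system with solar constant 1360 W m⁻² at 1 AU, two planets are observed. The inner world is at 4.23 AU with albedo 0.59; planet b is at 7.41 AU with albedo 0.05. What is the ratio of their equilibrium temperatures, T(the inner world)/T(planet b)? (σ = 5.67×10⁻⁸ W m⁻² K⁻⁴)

T₁/T₂ ≈ 1.073

T_eq = [S₀(1−A)/(4σd²)]^(1/4), so T ∝ (1−A)^(1/4) / √d.
T₁ = [1360×0.41/(4×5.67×10⁻⁸×4.23²)]^(1/4) = 108.27 K.
T₂ = [1360×0.95/(4×5.67×10⁻⁸×7.41²)]^(1/4) = 100.92 K.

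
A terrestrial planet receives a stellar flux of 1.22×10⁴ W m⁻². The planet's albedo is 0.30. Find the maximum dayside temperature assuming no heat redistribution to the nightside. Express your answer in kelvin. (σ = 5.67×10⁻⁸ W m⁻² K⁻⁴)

With no redistribution each surface element balances locally: S(1−A) = σT⁴.
T = [1.22×10⁴ × 0.70 / 5.67×10⁻⁸]^(1/4) = (1.51×10¹¹)^(1/4) = 623 K.

T_ss ≈ 623 K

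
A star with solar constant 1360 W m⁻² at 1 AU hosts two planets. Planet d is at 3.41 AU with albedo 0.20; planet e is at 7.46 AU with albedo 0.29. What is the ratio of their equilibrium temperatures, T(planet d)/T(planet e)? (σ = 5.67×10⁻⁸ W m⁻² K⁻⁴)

T_eq = [S₀(1−A)/(4σd²)]^(1/4), so T ∝ (1−A)^(1/4) / √d.
T₁ = [1360×0.80/(4×5.67×10⁻⁸×3.41²)]^(1/4) = 142.52 K.
T₂ = [1360×0.71/(4×5.67×10⁻⁸×7.46²)]^(1/4) = 93.52 K.

T₁/T₂ ≈ 1.524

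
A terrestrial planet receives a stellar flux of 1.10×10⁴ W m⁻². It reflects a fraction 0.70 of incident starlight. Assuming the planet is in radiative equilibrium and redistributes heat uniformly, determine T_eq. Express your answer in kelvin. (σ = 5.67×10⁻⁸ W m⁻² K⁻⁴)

Energy balance: absorbed = emitted ⇒ πR²·S(1−A) = 4πR²·σT_eq⁴, so T_eq⁴ = S(1−A)/(4σ).
T_eq = [1.10×10⁴ × 0.30 / (4 × 5.67×10⁻⁸)]^(1/4) = (1.46×10¹⁰)^(1/4) = 347 K.

T_eq ≈ 347 K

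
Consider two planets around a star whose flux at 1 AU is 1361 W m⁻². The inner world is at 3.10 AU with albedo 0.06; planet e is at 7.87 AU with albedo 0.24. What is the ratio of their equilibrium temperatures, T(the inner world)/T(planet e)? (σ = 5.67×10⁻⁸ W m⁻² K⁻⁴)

T_eq = [S₀(1−A)/(4σd²)]^(1/4), so T ∝ (1−A)^(1/4) / √d.
T₁ = [1361×0.94/(4×5.67×10⁻⁸×3.10²)]^(1/4) = 155.65 K.
T₂ = [1361×0.76/(4×5.67×10⁻⁸×7.87²)]^(1/4) = 92.63 K.

T₁/T₂ ≈ 1.680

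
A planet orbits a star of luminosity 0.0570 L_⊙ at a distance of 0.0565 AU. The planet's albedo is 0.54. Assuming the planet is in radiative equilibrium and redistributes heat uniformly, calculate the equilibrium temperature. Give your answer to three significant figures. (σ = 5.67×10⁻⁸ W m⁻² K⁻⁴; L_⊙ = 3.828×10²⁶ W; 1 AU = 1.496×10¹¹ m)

d = 0.0565 AU = 8.45×10⁹ m.
L = 0.0570 × 3.828×10²⁶ = 2.18×10²⁵ W.
Flux: S = L/(4πd²) = 2.18×10²⁵/(4π×(8.45×10⁹)²) = 2.43×10⁴ W m⁻².
Energy balance: absorbed = emitted ⇒ πR²·S(1−A) = 4πR²·σT_eq⁴, so T_eq⁴ = S(1−A)/(4σ).
T_eq = [2.43×10⁴ × 0.46 / (4 × 5.67×10⁻⁸)]^(1/4) = (4.93×10¹⁰)^(1/4) = 471 K.

T_eq ≈ 471 K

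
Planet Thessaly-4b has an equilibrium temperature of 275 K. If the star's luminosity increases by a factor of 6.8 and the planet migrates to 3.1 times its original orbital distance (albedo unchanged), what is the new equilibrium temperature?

T_eq ∝ L^(1/4) · d^(−1/2).
T′ = 275 × 6.8^(1/4) / 3.1^(1/2) = 252 K.

T_eq ≈ 252 K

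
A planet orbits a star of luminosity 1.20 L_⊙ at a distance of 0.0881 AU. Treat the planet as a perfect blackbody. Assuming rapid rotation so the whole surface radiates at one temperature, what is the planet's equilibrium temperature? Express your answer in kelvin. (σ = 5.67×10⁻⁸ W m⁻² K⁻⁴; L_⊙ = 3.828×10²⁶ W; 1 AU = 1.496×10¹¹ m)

T_eq ≈ 981 K

d = 0.0881 AU = 1.32×10¹⁰ m.
L = 1.20 × 3.828×10²⁶ = 4.59×10²⁶ W.
Flux: S = L/(4πd²) = 4.59×10²⁶/(4π×(1.32×10¹⁰)²) = 2.10×10⁵ W m⁻².
Energy balance: absorbed = emitted ⇒ πR²·S(1−A) = 4πR²·σT_eq⁴, so T_eq⁴ = S(1−A)/(4σ).
T_eq = [2.10×10⁵ × 1.00 / (4 × 5.67×10⁻⁸)]^(1/4) = (9.28×10¹¹)^(1/4) = 981 K.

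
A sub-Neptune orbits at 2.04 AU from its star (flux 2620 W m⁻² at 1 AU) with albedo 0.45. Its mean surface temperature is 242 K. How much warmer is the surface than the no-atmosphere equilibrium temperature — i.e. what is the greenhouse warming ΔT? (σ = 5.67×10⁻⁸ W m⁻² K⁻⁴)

ΔT ≈ 44.3 K

S = 2620/2.04² = 629.6 W m⁻².
T_eq = [S(1−A)/(4σ)]^(1/4) = [629.6×0.55/(4×5.67×10⁻⁸)]^(1/4) = 197.7 K.
ΔT = T_surf − T_eq = 242 − 197.7.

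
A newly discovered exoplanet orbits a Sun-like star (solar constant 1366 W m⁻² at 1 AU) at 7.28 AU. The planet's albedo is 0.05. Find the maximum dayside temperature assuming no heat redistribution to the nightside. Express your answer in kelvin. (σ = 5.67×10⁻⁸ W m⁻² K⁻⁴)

T_ss ≈ 144 K

Flux at 7.28 AU: S = 1366/7.28² = 25.8 W m⁻².
With no redistribution each surface element balances locally: S(1−A) = σT⁴.
T = [25.8 × 0.95 / 5.67×10⁻⁸]^(1/4) = (4.32×10⁸)^(1/4) = 144 K.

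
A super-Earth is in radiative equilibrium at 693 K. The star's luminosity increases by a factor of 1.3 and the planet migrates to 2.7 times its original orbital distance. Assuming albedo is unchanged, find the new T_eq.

T_eq ≈ 450 K

T_eq ∝ L^(1/4) · d^(−1/2).
T′ = 693 × 1.3^(1/4) / 2.7^(1/2) = 450 K.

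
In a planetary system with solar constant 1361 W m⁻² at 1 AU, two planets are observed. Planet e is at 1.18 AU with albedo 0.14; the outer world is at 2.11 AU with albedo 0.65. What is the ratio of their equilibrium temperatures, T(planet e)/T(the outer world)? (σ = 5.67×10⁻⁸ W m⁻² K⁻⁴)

T_eq = [S₀(1−A)/(4σd²)]^(1/4), so T ∝ (1−A)^(1/4) / √d.
T₁ = [1361×0.86/(4×5.67×10⁻⁸×1.18²)]^(1/4) = 246.74 K.
T₂ = [1361×0.35/(4×5.67×10⁻⁸×2.11²)]^(1/4) = 147.38 K.

T₁/T₂ ≈ 1.674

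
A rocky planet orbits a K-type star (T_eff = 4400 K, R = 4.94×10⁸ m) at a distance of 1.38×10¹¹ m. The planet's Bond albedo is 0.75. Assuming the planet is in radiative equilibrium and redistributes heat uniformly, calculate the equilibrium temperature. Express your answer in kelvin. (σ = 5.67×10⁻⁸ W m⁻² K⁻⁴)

T_eq ≈ 132 K

L = 4πR_⋆²σT_⋆⁴ = 4π(4.94×10⁸)² × 5.67×10⁻⁸ × (4400)⁴ = 6.52×10²⁵ W.
S = L/(4πd²) = 272 W m⁻².
Energy balance: absorbed = emitted ⇒ πR²·S(1−A) = 4πR²·σT_eq⁴, so T_eq⁴ = S(1−A)/(4σ).
T_eq = [272 × 0.25 / (4 × 5.67×10⁻⁸)]^(1/4) = (3.00×10⁸)^(1/4) = 132 K.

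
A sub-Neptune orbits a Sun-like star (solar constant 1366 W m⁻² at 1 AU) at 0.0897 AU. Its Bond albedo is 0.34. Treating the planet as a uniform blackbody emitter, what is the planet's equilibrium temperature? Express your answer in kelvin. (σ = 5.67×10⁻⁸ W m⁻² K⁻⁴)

T_eq ≈ 838 K

Flux at 0.0897 AU: S = 1366/0.0897² = 1.70×10⁵ W m⁻².
Energy balance: absorbed = emitted ⇒ πR²·S(1−A) = 4πR²·σT_eq⁴, so T_eq⁴ = S(1−A)/(4σ).
T_eq = [1.70×10⁵ × 0.66 / (4 × 5.67×10⁻⁸)]^(1/4) = (4.94×10¹¹)^(1/4) = 838 K.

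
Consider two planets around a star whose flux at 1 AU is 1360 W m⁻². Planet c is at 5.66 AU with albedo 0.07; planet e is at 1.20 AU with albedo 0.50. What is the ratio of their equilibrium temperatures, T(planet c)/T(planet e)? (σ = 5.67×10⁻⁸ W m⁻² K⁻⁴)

T_eq = [S₀(1−A)/(4σd²)]^(1/4), so T ∝ (1−A)^(1/4) / √d.
T₁ = [1360×0.93/(4×5.67×10⁻⁸×5.66²)]^(1/4) = 114.86 K.
T₂ = [1360×0.50/(4×5.67×10⁻⁸×1.20²)]^(1/4) = 213.61 K.

T₁/T₂ ≈ 0.538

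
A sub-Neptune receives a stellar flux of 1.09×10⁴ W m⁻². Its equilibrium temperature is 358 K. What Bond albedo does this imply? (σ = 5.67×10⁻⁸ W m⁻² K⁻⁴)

A ≈ 0.66

From T_eq⁴ = S(1−A)/(4σ): 1−A = 4σT_eq⁴/S.
1−A = 4 × 5.67×10⁻⁸ × (358)⁴ / 1.09×10⁴ = 0.342.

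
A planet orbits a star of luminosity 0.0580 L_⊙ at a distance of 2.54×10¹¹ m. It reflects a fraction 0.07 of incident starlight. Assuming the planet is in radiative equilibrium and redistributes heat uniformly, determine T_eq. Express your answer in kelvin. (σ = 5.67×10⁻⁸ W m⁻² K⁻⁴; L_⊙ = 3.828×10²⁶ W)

T_eq ≈ 103 K

L = 0.0580 × 3.828×10²⁶ = 2.22×10²⁵ W.
Flux: S = L/(4πd²) = 2.22×10²⁵/(4π×(2.54×10¹¹)²) = 27.4 W m⁻².
Energy balance: absorbed = emitted ⇒ πR²·S(1−A) = 4πR²·σT_eq⁴, so T_eq⁴ = S(1−A)/(4σ).
T_eq = [27.4 × 0.93 / (4 × 5.67×10⁻⁸)]^(1/4) = (1.12×10⁸)^(1/4) = 103 K.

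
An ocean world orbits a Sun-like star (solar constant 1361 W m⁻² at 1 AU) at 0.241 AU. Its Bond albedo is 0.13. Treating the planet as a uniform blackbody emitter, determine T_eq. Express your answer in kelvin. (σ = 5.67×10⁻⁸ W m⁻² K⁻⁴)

T_eq ≈ 548 K

Flux at 0.241 AU: S = 1361/0.241² = 2.34×10⁴ W m⁻².
Energy balance: absorbed = emitted ⇒ πR²·S(1−A) = 4πR²·σT_eq⁴, so T_eq⁴ = S(1−A)/(4σ).
T_eq = [2.34×10⁴ × 0.87 / (4 × 5.67×10⁻⁸)]^(1/4) = (8.99×10¹⁰)^(1/4) = 548 K.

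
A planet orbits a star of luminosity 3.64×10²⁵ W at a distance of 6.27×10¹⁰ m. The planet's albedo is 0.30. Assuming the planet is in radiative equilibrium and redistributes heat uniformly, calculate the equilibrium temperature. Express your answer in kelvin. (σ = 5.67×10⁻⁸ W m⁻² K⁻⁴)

Flux: S = L/(4πd²) = 3.64×10²⁵/(4π×(6.27×10¹⁰)²) = 737 W m⁻².
Energy balance: absorbed = emitted ⇒ πR²·S(1−A) = 4πR²·σT_eq⁴, so T_eq⁴ = S(1−A)/(4σ).
T_eq = [737 × 0.70 / (4 × 5.67×10⁻⁸)]^(1/4) = (2.27×10⁹)^(1/4) = 218 K.

T_eq ≈ 218 K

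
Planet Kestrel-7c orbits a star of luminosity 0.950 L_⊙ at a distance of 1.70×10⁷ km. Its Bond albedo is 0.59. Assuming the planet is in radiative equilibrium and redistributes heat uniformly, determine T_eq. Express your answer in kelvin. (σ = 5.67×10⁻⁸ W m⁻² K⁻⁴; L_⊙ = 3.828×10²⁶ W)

T_eq ≈ 652 K

d = 1.70×10⁷ km = 1.70×10¹⁰ m.
L = 0.950 × 3.828×10²⁶ = 3.64×10²⁶ W.
Flux: S = L/(4πd²) = 3.64×10²⁶/(4π×(1.70×10¹⁰)²) = 1.00×10⁵ W m⁻².
Energy balance: absorbed = emitted ⇒ πR²·S(1−A) = 4πR²·σT_eq⁴, so T_eq⁴ = S(1−A)/(4σ).
T_eq = [1.00×10⁵ × 0.41 / (4 × 5.67×10⁻⁸)]^(1/4) = (1.81×10¹¹)^(1/4) = 652 K.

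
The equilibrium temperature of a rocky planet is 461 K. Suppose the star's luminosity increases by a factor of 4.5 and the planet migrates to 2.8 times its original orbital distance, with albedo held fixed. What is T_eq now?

T_eq ≈ 401 K

T_eq ∝ L^(1/4) · d^(−1/2).
T′ = 461 × 4.5^(1/4) / 2.8^(1/2) = 401 K.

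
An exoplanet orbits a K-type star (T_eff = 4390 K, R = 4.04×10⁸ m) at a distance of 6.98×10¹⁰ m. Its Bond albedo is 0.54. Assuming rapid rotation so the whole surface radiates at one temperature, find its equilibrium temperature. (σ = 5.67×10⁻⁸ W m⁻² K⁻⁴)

T_eq ≈ 194 K

L = 4πR_⋆²σT_⋆⁴ = 4π(4.04×10⁸)² × 5.67×10⁻⁸ × (4390)⁴ = 4.32×10²⁵ W.
S = L/(4πd²) = 705 W m⁻².
Energy balance: absorbed = emitted ⇒ πR²·S(1−A) = 4πR²·σT_eq⁴, so T_eq⁴ = S(1−A)/(4σ).
T_eq = [705 × 0.46 / (4 × 5.67×10⁻⁸)]^(1/4) = (1.43×10⁹)^(1/4) = 194 K.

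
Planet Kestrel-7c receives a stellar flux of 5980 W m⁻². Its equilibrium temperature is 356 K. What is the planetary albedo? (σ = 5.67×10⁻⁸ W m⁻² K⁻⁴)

A ≈ 0.39

From T_eq⁴ = S(1−A)/(4σ): 1−A = 4σT_eq⁴/S.
1−A = 4 × 5.67×10⁻⁸ × (356)⁴ / 5980 = 0.609.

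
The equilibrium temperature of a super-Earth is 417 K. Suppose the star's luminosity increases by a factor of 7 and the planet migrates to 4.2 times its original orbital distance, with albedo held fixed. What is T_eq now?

T_eq ≈ 331 K

T_eq ∝ L^(1/4) · d^(−1/2).
T′ = 417 × 7^(1/4) / 4.2^(1/2) = 331 K.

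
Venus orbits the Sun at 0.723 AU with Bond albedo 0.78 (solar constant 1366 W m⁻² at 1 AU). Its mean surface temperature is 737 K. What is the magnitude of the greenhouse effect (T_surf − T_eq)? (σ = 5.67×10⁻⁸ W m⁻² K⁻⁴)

S = 1366/0.723² = 2613 W m⁻².
T_eq = [S(1−A)/(4σ)]^(1/4) = [2613×0.22/(4×5.67×10⁻⁸)]^(1/4) = 224.4 K.
ΔT = T_surf − T_eq = 737 − 224.4.

ΔT ≈ 512.6 K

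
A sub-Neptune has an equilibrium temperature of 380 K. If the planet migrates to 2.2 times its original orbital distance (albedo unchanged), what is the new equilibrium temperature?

T_eq ∝ L^(1/4) · d^(−1/2).
T′ = 380 / 2.2^(1/2) = 256 K.

T_eq ≈ 256 K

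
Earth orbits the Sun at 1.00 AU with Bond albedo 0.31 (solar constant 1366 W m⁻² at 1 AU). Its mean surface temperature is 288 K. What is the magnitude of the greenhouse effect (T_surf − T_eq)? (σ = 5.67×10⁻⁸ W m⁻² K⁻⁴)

S = 1366/1.00² = 1366 W m⁻².
T_eq = [S(1−A)/(4σ)]^(1/4) = [1366×0.69/(4×5.67×10⁻⁸)]^(1/4) = 253.9 K.
ΔT = T_surf − T_eq = 288 − 253.9.

ΔT ≈ 34.1 K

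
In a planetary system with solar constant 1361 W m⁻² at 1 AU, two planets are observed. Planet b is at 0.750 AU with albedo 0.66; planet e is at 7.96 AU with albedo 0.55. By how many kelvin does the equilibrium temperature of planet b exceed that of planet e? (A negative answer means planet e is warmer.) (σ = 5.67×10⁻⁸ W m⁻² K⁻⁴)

ΔT ≈ 164.6 K

T_eq = [S₀(1−A)/(4σd²)]^(1/4), so T ∝ (1−A)^(1/4) / √d.
T₁ = [1361×0.34/(4×5.67×10⁻⁸×0.750²)]^(1/4) = 245.41 K.
T₂ = [1361×0.45/(4×5.67×10⁻⁸×7.96²)]^(1/4) = 80.80 K.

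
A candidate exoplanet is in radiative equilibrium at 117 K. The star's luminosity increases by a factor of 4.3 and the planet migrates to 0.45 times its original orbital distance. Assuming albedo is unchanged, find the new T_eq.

T_eq ≈ 251 K

T_eq ∝ L^(1/4) · d^(−1/2).
T′ = 117 × 4.3^(1/4) / 0.45^(1/2) = 251 K.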